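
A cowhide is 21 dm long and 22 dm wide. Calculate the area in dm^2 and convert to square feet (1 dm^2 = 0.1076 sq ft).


462 dm^2
49.71 sq ft


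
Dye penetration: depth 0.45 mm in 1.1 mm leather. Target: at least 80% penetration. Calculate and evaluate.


Penetration = 0.45 / 1.1 x 100 = 40.9%
Target: 80%
Meets target: No


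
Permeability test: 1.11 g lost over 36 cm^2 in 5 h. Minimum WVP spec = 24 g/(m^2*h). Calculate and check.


WVP = 1.11 / (36 x 5) x 10000 = 61.67 g/(m^2*h)
Minimum: 24 g/(m^2*h)
Meets spec: Yes


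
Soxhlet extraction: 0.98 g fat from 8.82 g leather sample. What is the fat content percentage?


Fat content = 0.98 / 8.82 x 100
Fat = 11.1%


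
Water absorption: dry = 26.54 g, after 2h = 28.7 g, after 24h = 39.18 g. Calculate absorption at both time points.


2h absorption = 8.1%
24h absorption = 47.6%


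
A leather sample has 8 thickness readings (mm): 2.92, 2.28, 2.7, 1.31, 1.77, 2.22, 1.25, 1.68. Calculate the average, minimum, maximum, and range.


Average = 2.02 mm
Min = 1.25 mm
Max = 2.92 mm
Range = 1.67 mm

Sum = 16.13
Average = 16.13 / 8 = 2.02 mm
Minimum = 1.25 mm
Maximum = 2.92 mm
Range = 2.92 - 1.25 = 1.67 mm


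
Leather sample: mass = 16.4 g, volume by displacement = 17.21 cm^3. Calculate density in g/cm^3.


Density = mass / volume
Density = 16.4 / 17.21 = 0.953 g/cm^3


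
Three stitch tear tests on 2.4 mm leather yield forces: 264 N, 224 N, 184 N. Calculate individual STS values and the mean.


STS1 = 264 / 2.4 = 110.0 N/mm
STS2 = 224 / 2.4 = 93.3 N/mm
STS3 = 184 / 2.4 = 76.7 N/mm
Mean = (110.0 + 93.3 + 76.7) / 3 = 93.3 N/mm


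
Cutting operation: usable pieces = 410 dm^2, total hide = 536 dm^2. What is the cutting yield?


76.5%

Yield = usable / total x 100
Yield = 410 / 536 x 100 = 76.5%


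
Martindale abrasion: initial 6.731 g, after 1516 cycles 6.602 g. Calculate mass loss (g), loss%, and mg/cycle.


Loss = 6.731 - 6.602 = 0.129 g
Loss% = 0.129 / 6.731 x 100 = 1.92%
Rate = 0.129 / 1516 x 1000 = 0.085 mg/cycle


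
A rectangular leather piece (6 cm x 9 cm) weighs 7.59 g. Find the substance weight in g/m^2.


Area = 6 x 9 = 54 cm^2
SW = 7.59 / 54 x 10000 = 1405.6 g/m^2


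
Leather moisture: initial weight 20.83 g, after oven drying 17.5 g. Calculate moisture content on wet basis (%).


16.0%


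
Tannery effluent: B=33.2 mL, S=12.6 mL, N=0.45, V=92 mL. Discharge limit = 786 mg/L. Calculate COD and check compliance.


COD = 806.1 mg/L
Compliant: No

COD = (33.2 - 12.6) x 0.45 x 8000 / 92 = 806.1 mg/L
Limit: 786 mg/L
Compliant: No


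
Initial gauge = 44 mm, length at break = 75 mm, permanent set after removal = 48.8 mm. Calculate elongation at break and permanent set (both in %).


Elongation at break = 70.5%
Permanent set = 10.9%


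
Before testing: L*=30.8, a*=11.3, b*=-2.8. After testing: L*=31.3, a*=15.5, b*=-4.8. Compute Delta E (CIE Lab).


Delta E = 4.68

dL = 31.3 - 30.8 = 0.5
da = 15.5 - 11.3 = 4.2
db = -4.8 - (-2.8) = -2.0
dE = sqrt((0.5)^2 + (4.2)^2 + (-2.0)^2) = 4.68


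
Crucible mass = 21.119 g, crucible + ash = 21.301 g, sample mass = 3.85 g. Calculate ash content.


Ash mass = 21.301 - 21.119 = 0.182 g
Ash% = 0.182 / 3.85 x 100 = 4.73%


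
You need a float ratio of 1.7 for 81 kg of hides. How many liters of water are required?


137.7 L


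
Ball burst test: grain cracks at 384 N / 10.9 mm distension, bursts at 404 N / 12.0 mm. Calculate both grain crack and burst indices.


Crack index = 35.2 N/mm
Burst index = 33.7 N/mm


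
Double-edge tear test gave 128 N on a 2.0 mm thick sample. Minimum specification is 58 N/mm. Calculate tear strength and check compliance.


Tear strength = 128 / 2.0 = 64.0 N/mm
Required minimum = 58 N/mm
Compliant: Yes


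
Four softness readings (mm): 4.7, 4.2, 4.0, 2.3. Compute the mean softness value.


Sum = 4.7 + 4.2 + 4.0 + 2.3
Mean = 15.2 / 4 = 3.80 mm


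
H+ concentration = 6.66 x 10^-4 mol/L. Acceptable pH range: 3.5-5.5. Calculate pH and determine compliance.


pH = -log10(6.66 x 10^-4) = 3.18
Range: 3.5 to 5.5
Compliant: No


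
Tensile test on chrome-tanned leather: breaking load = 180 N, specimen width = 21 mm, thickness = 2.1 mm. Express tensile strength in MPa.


4.08 MPa

Cross-section = 21 x 2.1 = 44.1 mm^2
TS = 180 / 44.1 = 4.08 MPa
(1 N/mm^2 = 1 MPa)


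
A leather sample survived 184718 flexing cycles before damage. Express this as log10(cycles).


log10(184718) = 5.27


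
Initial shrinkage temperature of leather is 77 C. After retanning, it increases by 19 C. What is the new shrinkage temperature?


New Ts = 77 + 19 = 96 C


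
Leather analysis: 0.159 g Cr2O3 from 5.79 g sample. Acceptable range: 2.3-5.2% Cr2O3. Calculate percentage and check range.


Cr2O3% = 0.159 / 5.79 x 100 = 2.75%
Acceptable range: 2.3 to 5.2%
Within range: Yes


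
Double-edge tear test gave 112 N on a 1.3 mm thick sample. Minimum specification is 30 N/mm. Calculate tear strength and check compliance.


Tear strength = 86.2 N/mm
Compliant: Yes

Tear strength = 112 / 1.3 = 86.2 N/mm
Required minimum = 30 N/mm
Compliant: Yes


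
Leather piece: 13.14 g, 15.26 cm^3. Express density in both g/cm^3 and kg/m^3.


Density = 13.14 / 15.26 = 0.861 g/cm^3
Convert: 0.861 x 1000 = 861 kg/m^3


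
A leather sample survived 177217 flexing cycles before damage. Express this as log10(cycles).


log10(177217) = 5.25


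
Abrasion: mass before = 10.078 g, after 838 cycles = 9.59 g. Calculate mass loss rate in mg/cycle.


Mass loss = 10.078 - 9.59 = 0.488 g
Rate = 0.488 / 838 x 1000 = 0.582 mg/cycle


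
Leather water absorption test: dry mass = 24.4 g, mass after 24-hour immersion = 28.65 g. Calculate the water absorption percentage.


17.4%


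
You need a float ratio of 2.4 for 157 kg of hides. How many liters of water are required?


376.8 L

Water = hide weight x target ratio
Water = 157 x 2.4 = 376.8 L


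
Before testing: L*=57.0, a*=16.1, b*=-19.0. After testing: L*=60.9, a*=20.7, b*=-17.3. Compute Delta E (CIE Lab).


Delta E = 6.27

dL = 60.9 - 57.0 = 3.9
da = 20.7 - 16.1 = 4.6
db = -17.3 - (-19.0) = 1.7
dE = sqrt((3.9)^2 + (4.6)^2 + (1.7)^2) = 6.27


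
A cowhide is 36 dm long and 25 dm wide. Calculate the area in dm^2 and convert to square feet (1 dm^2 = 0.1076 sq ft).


900 dm^2
96.84 sq ft


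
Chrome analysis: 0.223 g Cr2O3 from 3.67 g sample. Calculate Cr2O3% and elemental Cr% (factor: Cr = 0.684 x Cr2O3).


Cr2O3% = 0.223 / 3.67 x 100 = 6.08%
Cr% = 6.08 x 0.684 = 4.16%


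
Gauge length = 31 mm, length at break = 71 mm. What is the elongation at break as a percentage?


129.0%


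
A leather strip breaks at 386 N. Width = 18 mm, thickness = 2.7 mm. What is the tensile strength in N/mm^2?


Cross-sectional area = 18 x 2.7 = 48.6 mm^2
Tensile strength = 386 / 48.6 = 7.94 N/mm^2


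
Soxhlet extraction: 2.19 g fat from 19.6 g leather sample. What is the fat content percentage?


11.2%

Fat content = 2.19 / 19.6 x 100
Fat = 11.2%


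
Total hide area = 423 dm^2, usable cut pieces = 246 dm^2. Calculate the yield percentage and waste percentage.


Yield = 58.2%
Waste = 41.8%


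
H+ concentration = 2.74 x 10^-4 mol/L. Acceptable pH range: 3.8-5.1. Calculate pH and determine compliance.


pH = -log10(2.74 x 10^-4) = 3.56
Range: 3.8 to 5.1
Compliant: No


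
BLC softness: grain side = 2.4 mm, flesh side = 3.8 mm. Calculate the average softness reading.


3.10 mm


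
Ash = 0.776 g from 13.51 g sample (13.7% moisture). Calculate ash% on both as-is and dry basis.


As-is ash% = 0.776 / 13.51 x 100 = 5.74%
Dry mass = 13.51 x (100 - 13.7) / 100 = 11.65913 g
Dry-basis ash% = 0.776 / 11.65913 x 100 = 6.66%


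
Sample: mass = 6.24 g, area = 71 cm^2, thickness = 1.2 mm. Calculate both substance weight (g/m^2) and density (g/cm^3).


Substance weight = 878.9 g/m^2
Density = 0.732 g/cm^3

SW = 6.24 / 71 x 10000 = 878.9 g/m^2
Volume = 71 x 1.2 / 10 = 8.52 cm^3
Density = 6.24 / 8.52 = 0.732 g/cm^3


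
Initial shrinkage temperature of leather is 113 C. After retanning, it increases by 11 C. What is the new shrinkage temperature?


New Ts = 113 + 11 = 124 C


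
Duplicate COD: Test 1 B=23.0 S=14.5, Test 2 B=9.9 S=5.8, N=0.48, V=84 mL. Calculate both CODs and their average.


COD1 = (23.0 - 14.5) x 0.48 x 8000 / 84 = 388.6 mg/L
COD2 = (9.9 - 5.8) x 0.48 x 8000 / 84 = 187.4 mg/L
Average = (388.6 + 187.4) / 2 = 288.0 mg/L


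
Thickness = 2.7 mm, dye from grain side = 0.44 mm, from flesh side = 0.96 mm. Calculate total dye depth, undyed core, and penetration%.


Total dyed = 0.44 + 0.96 = 1.40 mm
Undyed core = 2.7 - 1.40 = 1.30 mm
Penetration = 1.40 / 2.7 x 100 = 51.9%


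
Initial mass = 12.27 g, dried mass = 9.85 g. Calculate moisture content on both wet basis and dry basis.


Moisture lost = 12.27 - 9.85 = 2.42 g
Wet basis MC = 2.42 / 12.27 x 100 = 19.7%
Dry basis MC = 2.42 / 9.85 x 100 = 24.6%


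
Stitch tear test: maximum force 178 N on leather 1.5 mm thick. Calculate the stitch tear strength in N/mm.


118.7 N/mm

Stitch tear strength = force / thickness
STS = 178 / 1.5 = 118.7 N/mm


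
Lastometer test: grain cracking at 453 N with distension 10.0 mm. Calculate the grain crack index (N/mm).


45.3 N/mm


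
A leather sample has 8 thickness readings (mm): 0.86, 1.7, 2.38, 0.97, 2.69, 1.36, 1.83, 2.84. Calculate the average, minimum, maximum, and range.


Sum = 14.63
Average = 14.63 / 8 = 1.83 mm
Minimum = 0.86 mm
Maximum = 2.84 mm
Range = 2.84 - 0.86 = 1.98 mm


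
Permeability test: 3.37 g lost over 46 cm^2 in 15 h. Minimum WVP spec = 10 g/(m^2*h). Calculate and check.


WVP = 48.84 g/(m^2*h)
Meets specification: Yes


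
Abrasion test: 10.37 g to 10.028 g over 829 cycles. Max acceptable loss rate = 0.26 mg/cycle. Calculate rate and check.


Rate = 0.413 mg/cycle
Passes: No

Loss = 10.37 - 10.028 = 0.342 g
Rate = 0.342 g / 829 cycles x 1000 = 0.413 mg/cycle
Max = 0.26 mg/cycle
Passes: No


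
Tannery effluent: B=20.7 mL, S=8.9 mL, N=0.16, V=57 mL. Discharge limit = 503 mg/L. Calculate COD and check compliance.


COD = 265.0 mg/L
Compliant: Yes


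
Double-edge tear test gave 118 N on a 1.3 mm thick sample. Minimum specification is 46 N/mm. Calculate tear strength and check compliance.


Tear strength = 90.8 N/mm
Compliant: Yes

Tear strength = 118 / 1.3 = 90.8 N/mm
Required minimum = 46 N/mm
Compliant: Yes


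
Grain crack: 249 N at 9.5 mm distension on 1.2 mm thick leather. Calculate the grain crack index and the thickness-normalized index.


Crack index = 249 / 9.5 = 26.2 N/mm
Normalized = 26.2 / 1.2 = 21.8 N/mm per mm


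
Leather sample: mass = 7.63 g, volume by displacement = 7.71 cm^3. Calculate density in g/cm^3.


Density = mass / volume
Density = 7.63 / 7.71 = 0.990 g/cm^3


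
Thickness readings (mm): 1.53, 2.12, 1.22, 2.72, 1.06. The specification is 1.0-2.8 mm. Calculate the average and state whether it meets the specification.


Average = 1.73 mm
Within specification: Yes

Sum = 8.65
Average = 8.65 / 5 = 1.73 mm
Specification range: 1.0 to 2.8 mm
Within spec: Yes


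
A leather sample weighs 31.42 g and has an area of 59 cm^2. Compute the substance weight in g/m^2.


Substance weight = mass / area x 10000
SW = 31.42 / 59 x 10000
SW = 5325.4 g/m^2


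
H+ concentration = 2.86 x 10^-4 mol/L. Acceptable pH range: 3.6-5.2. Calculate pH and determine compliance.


pH = 3.54
Compliant: No


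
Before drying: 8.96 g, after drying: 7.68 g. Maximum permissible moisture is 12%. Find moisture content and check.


MC = (8.96 - 7.68) / 8.96 x 100 = 14.3%
Maximum: 12%
Acceptable: No


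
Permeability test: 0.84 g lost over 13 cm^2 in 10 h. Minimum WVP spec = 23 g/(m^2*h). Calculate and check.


WVP = 0.84 / (13 x 10) x 10000 = 64.62 g/(m^2*h)
Minimum: 23 g/(m^2*h)
Meets spec: Yes


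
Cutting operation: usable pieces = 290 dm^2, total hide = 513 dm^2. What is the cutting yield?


Yield = usable / total x 100
Yield = 290 / 513 x 100 = 56.5%


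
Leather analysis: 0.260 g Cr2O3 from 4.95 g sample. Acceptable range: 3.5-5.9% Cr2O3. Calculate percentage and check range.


Cr2O3 = 5.25%
Within range: Yes

Cr2O3% = 0.260 / 4.95 x 100 = 5.25%
Acceptable range: 3.5 to 5.9%
Within range: Yes


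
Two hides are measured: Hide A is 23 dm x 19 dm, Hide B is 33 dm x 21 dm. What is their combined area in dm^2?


Hide A area = 23 x 19 = 437 dm^2
Hide B area = 33 x 21 = 693 dm^2
Total = 437 + 693 = 1130 dm^2


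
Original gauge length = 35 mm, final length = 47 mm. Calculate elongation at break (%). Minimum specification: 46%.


Extension = 47 - 35 = 12 mm
Elongation = 12 / 35 x 100 = 34.3%
Minimum required: 46%
Meets specification: No


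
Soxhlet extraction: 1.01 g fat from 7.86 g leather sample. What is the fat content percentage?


Fat content = 1.01 / 7.86 x 100
Fat = 12.8%


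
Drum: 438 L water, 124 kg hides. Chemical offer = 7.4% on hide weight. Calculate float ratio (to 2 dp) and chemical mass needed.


Float ratio = 3.53
Chemical needed = 9.176 kg

Float ratio = 438 / 124 = 3.53
Chemical = 124 x 7.4 / 100 = 9.176 kg


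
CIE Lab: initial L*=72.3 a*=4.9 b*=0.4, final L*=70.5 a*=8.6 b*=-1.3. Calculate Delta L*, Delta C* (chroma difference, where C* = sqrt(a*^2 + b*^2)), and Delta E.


Delta L* = -1.8
Delta C* = 3.78
Delta E = 4.45


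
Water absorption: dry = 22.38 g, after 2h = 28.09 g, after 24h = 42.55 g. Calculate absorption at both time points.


2h absorption = 25.5%
24h absorption = 90.1%

WA (2h) = (28.09 - 22.38) / 22.38 x 100 = 25.5%
WA (24h) = (42.55 - 22.38) / 22.38 x 100 = 90.1%


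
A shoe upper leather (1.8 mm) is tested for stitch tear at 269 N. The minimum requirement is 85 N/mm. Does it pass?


STS = 149.4 N/mm
Passes: Yes


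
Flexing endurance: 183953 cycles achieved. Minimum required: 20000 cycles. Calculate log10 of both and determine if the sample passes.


log10(183953) = 5.26
log10(20000) = 4.30
Passes: Yes


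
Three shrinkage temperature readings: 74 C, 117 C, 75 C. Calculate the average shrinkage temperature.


Average = (74 + 117 + 75) / 3
Average = 266 / 3 = 88.7 C


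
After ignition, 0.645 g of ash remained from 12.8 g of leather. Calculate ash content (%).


5.04%

Ash% = 0.645 / 12.8 x 100
Ash% = 5.04%


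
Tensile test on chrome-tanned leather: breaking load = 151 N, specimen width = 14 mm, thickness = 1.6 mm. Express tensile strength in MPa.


6.74 MPa

Cross-section = 14 x 1.6 = 22.4 mm^2
TS = 151 / 22.4 = 6.74 MPa
(1 N/mm^2 = 1 MPa)


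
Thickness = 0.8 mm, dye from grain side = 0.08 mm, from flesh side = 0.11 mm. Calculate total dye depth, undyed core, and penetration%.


Total dyed = 0.19 mm
Undyed core = 0.61 mm
Penetration = 23.8%

Total dyed = 0.08 + 0.11 = 0.19 mm
Undyed core = 0.8 - 0.19 = 0.61 mm
Penetration = 0.19 / 0.8 x 100 = 23.8%


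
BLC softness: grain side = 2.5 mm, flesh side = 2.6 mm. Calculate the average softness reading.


Average = (2.5 + 2.6) / 2
Average = 2.55 mm


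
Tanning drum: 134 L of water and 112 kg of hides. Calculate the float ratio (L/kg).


1.2


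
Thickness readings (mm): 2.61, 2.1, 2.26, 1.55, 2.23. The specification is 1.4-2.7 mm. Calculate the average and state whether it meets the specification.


Sum = 10.75
Average = 10.75 / 5 = 2.15 mm
Specification range: 1.4 to 2.7 mm
Within spec: Yes


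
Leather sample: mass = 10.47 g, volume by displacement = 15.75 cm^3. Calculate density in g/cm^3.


0.665 g/cm^3

Density = mass / volume
Density = 10.47 / 15.75 = 0.665 g/cm^3


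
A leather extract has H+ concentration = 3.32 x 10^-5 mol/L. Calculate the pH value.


pH = 4.48


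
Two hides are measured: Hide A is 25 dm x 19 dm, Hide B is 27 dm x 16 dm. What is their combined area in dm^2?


907 dm^2


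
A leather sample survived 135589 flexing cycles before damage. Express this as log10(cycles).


log10(135589) = 5.13


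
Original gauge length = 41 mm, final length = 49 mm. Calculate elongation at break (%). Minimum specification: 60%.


Extension = 49 - 41 = 8 mm
Elongation = 8 / 41 x 100 = 19.5%
Minimum required: 60%
Meets specification: No


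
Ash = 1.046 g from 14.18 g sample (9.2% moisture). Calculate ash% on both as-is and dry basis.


As-is ash% = 1.046 / 14.18 x 100 = 7.38%
Dry mass = 14.18 x (100 - 9.2) / 100 = 12.87544 g
Dry-basis ash% = 1.046 / 12.87544 x 100 = 8.12%


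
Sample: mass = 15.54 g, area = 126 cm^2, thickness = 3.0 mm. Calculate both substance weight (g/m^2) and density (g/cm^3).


SW = 15.54 / 126 x 10000 = 1233.3 g/m^2
Volume = 126 x 3.0 / 10 = 37.80 cm^3
Density = 15.54 / 37.80 = 0.411 g/cm^3


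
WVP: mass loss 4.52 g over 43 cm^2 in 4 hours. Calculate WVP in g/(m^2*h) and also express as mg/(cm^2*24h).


WVP = 4.52 / (43 x 4) x 10000 = 262.79 g/(m^2*h)
Mass loss in mg = 4.52 x 1000 = 4520 mg
Per cm^2 per 24h in mg: 4520 x 24 / (43 x 4) = 108480 / 172 = 630.70 mg/(cm^2*24h)


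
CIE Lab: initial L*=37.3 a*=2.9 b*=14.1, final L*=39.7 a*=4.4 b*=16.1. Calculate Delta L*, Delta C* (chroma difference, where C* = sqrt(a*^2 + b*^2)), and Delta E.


Delta L* = 39.7 - 37.3 = 2.4
C1* = sqrt((2.9)^2 + (14.1)^2) = 14.395
C2* = sqrt((4.4)^2 + (16.1)^2) = 16.690
Delta C* = 16.690 - 14.395 = 2.30
Delta E = sqrt((2.4)^2 + (1.5)^2 + (2.0)^2) = 3.47


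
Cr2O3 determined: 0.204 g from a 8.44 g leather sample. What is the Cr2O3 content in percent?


2.42%


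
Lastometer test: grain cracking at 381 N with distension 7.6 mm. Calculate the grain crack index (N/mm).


50.1 N/mm

Grain crack index = force / distension
Index = 381 / 7.6 = 50.1 N/mm


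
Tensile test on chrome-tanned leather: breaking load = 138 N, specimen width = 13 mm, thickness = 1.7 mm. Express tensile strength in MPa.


Cross-section = 13 x 1.7 = 22.1 mm^2
TS = 138 / 22.1 = 6.24 MPa
(1 N/mm^2 = 1 MPa)


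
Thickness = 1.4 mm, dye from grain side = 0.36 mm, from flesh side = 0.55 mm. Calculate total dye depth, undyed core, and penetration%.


Total dyed = 0.36 + 0.55 = 0.91 mm
Undyed core = 1.4 - 0.91 = 0.49 mm
Penetration = 0.91 / 1.4 x 100 = 65.0%


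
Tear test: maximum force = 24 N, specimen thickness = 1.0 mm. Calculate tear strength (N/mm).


24.0 N/mm

Tear strength = force / thickness
Tear = 24 / 1.0 = 24.0 N/mm


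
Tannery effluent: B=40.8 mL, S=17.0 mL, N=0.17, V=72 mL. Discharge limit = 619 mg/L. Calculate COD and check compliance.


COD = (40.8 - 17.0) x 0.17 x 8000 / 72 = 449.6 mg/L
Limit: 619 mg/L
Compliant: Yes


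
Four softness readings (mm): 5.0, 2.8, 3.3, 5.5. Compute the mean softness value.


4.15 mm


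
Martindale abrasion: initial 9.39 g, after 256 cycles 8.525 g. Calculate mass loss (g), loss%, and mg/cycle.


Loss = 9.39 - 8.525 = 0.865 g
Loss% = 0.865 / 9.39 x 100 = 9.21%
Rate = 0.865 / 256 x 1000 = 3.379 mg/cycle


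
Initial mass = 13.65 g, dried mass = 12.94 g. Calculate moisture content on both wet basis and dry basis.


Moisture lost = 13.65 - 12.94 = 0.71 g
Wet basis MC = 0.71 / 13.65 x 100 = 5.2%
Dry basis MC = 0.71 / 12.94 x 100 = 5.5%


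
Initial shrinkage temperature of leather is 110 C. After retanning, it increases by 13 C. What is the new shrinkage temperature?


New Ts = 110 + 13 = 123 C


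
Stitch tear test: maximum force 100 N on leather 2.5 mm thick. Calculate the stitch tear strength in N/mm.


40.0 N/mm

Stitch tear strength = force / thickness
STS = 100 / 2.5 = 40.0 N/mm


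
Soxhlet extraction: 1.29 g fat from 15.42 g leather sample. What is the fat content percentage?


8.4%

Fat content = 1.29 / 15.42 x 100
Fat = 8.4%


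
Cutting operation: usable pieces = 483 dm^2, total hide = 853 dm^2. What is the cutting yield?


Yield = usable / total x 100
Yield = 483 / 853 x 100 = 56.6%


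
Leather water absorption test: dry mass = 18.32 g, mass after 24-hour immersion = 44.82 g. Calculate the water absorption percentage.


Water absorbed = 44.82 - 18.32 = 26.50 g
WA% = 26.50 / 18.32 x 100 = 144.7%


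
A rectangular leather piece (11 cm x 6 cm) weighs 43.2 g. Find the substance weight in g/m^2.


6545.5 g/m^2

Area = 11 x 6 = 66 cm^2
SW = 43.2 / 66 x 10000 = 6545.5 g/m^2


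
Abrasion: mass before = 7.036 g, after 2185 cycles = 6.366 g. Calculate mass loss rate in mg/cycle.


Mass loss = 7.036 - 6.366 = 0.670 g
Rate = 0.670 / 2185 x 1000 = 0.307 mg/cycle


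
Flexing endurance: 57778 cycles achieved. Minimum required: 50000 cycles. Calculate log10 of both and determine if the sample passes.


log10(57778) = 4.76
log10(50000) = 4.70
Passes: Yes


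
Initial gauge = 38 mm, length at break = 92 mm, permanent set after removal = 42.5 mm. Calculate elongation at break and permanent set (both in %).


Elongation at break = 142.1%
Permanent set = 11.8%


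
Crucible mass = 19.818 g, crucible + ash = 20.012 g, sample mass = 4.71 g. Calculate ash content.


Ash mass = 20.012 - 19.818 = 0.194 g
Ash% = 0.194 / 4.71 x 100 = 4.12%


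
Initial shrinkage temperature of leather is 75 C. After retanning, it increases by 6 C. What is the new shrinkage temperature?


81 C


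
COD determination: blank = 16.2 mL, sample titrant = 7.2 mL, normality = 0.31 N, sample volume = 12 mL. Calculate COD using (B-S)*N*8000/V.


1860.0 mg/L


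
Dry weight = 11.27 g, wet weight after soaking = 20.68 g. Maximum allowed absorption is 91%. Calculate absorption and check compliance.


WA = (20.68 - 11.27) / 11.27 x 100 = 83.5%
Maximum allowed: 91%
Compliant: Yes


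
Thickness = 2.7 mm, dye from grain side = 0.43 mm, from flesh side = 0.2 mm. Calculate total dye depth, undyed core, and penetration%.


Total dyed = 0.63 mm
Undyed core = 2.07 mm
Penetration = 23.3%

Total dyed = 0.43 + 0.2 = 0.63 mm
Undyed core = 2.7 - 0.63 = 2.07 mm
Penetration = 0.63 / 2.7 x 100 = 23.3%


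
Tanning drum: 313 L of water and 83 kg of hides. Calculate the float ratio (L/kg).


Float ratio = water / hide weight
Ratio = 313 / 83 = 3.8


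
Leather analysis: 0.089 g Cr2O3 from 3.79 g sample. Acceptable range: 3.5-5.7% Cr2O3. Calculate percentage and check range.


Cr2O3% = 0.089 / 3.79 x 100 = 2.35%
Acceptable range: 3.5 to 5.7%
Within range: No


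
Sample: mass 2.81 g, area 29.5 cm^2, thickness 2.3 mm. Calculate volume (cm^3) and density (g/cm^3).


Volume = 6.785 cm^3
Density = 0.414 g/cm^3

Thickness in cm = 2.3 / 10 = 0.23 cm
Volume = 29.5 x 0.23 = 6.785 cm^3
Density = 2.81 / 6.785 = 0.414 g/cm^3


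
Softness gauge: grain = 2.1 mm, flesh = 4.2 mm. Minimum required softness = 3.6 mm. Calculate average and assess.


Average = (2.1 + 4.2) / 2 = 3.15 mm
Minimum = 3.6 mm
Meets requirement: No


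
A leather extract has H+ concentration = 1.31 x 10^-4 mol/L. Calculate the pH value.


pH = 3.88

pH = -log10[H+]
pH = -log10(1.31 x 10^-4) = 3.88


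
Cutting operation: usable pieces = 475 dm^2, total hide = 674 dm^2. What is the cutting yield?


70.5%


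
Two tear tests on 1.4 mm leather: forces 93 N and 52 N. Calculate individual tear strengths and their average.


Tear 1 = 66.4 N/mm
Tear 2 = 37.1 N/mm
Average = 51.8 N/mm

Tear 1 = 93 / 1.4 = 66.4 N/mm
Tear 2 = 52 / 1.4 = 37.1 N/mm
Average = (66.4 + 37.1) / 2 = 51.8 N/mm


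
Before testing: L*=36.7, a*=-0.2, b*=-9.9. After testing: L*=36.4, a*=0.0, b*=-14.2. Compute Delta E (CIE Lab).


dL = 36.4 - 36.7 = -0.3
da = 0.0 - (-0.2) = 0.2
db = -14.2 - (-9.9) = -4.3
dE = sqrt((-0.3)^2 + (0.2)^2 + (-4.3)^2) = 4.32


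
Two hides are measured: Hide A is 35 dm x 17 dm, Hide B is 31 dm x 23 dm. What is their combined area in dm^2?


1308 dm^2

Hide A area = 35 x 17 = 595 dm^2
Hide B area = 31 x 23 = 713 dm^2
Total = 595 + 713 = 1308 dm^2


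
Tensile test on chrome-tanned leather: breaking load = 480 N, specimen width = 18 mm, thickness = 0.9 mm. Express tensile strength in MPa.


29.63 MPa


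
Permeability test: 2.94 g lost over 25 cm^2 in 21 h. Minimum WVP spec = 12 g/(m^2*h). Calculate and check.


WVP = 56.00 g/(m^2*h)
Meets specification: Yes

WVP = 2.94 / (25 x 21) x 10000 = 56.00 g/(m^2*h)
Minimum: 12 g/(m^2*h)
Meets spec: Yes


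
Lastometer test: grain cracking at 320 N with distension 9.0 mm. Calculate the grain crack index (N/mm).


35.6 N/mm

Grain crack index = force / distension
Index = 320 / 9.0 = 35.6 N/mm


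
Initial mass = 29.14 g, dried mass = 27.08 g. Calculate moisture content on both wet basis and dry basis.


Moisture lost = 29.14 - 27.08 = 2.06 g
Wet basis MC = 2.06 / 29.14 x 100 = 7.1%
Dry basis MC = 2.06 / 27.08 x 100 = 7.6%


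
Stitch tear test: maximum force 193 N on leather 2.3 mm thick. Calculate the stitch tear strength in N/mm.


83.9 N/mm

Stitch tear strength = force / thickness
STS = 193 / 2.3 = 83.9 N/mm


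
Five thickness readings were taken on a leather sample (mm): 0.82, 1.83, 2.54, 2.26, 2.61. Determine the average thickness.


Sum = 0.82 + 1.83 + 2.54 + 2.26 + 2.61 = 10.06
Average = 10.06 / 5 = 2.01 mm


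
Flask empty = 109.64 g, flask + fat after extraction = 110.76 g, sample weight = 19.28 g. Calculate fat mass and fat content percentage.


Fat mass = 110.76 - 109.64 = 1.12 g
Fat% = 1.12 / 19.28 x 100 = 5.8%


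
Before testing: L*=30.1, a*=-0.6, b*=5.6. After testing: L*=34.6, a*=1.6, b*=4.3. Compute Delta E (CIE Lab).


Delta E = 5.17

dL = 34.6 - 30.1 = 4.5
da = 1.6 - (-0.6) = 2.2
db = 4.3 - 5.6 = -1.3
dE = sqrt((4.5)^2 + (2.2)^2 + (-1.3)^2) = 5.17


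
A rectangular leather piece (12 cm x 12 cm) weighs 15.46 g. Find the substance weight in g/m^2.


1073.6 g/m^2


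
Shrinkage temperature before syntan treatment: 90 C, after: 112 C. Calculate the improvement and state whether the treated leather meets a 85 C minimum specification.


Improvement = 22 C
Meets 85 C spec: Yes


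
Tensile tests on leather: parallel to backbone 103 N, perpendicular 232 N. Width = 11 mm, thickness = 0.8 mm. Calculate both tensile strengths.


Area = 11 x 0.8 = 8.8 mm^2
TS (parallel) = 103 / 8.8 = 11.70 N/mm^2
TS (perpendicular) = 232 / 8.8 = 26.36 N/mm^2


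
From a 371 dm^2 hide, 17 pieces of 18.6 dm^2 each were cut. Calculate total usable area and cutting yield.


Usable area = 316.2 dm^2
Yield = 85.2%

Total usable = 17 x 18.6 = 316.2 dm^2
Yield = 316.2 / 371 x 100 = 85.2%


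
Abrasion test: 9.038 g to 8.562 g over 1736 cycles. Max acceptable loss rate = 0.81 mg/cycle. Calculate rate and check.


Loss = 9.038 - 8.562 = 0.476 g
Rate = 0.476 g / 1736 cycles x 1000 = 0.274 mg/cycle
Max = 0.81 mg/cycle
Passes: Yes


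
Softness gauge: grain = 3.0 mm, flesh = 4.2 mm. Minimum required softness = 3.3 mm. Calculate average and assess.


Average softness = 3.60 mm
Meets requirement: Yes

Average = (3.0 + 4.2) / 2 = 3.60 mm
Minimum = 3.3 mm
Meets requirement: Yes


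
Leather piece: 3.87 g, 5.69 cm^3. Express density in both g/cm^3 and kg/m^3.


0.680 g/cm^3
680 kg/m^3


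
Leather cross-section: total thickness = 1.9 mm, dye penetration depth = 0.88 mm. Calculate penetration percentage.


Penetration% = 0.88 / 1.9 x 100
Penetration = 46.3%


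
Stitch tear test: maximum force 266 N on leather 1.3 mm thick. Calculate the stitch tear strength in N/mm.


Stitch tear strength = force / thickness
STS = 266 / 1.3 = 204.6 N/mm


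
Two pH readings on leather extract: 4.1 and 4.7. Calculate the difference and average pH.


Difference = 0.6
Average pH = 4.40

Difference = |4.1 - 4.7| = 0.6
Average = (4.1 + 4.7) / 2 = 4.40


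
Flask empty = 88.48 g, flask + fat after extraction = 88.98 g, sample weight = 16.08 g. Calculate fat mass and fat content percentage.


Fat mass = 0.50 g
Fat content = 3.1%


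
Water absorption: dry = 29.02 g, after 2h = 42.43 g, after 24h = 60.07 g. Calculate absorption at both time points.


WA (2h) = (42.43 - 29.02) / 29.02 x 100 = 46.2%
WA (24h) = (60.07 - 29.02) / 29.02 x 100 = 107.0%


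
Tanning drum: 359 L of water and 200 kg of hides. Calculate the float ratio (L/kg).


1.8


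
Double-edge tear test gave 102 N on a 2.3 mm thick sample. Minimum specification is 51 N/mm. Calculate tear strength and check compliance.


Tear strength = 102 / 2.3 = 44.3 N/mm
Required minimum = 51 N/mm
Compliant: No


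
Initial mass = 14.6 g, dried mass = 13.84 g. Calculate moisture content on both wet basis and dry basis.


Moisture lost = 14.6 - 13.84 = 0.76 g
Wet basis MC = 0.76 / 14.6 x 100 = 5.2%
Dry basis MC = 0.76 / 13.84 x 100 = 5.5%


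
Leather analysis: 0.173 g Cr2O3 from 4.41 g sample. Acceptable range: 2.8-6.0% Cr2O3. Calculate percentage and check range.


Cr2O3 = 3.92%
Within range: Yes

Cr2O3% = 0.173 / 4.41 x 100 = 3.92%
Acceptable range: 2.8 to 6.0%
Within range: Yes


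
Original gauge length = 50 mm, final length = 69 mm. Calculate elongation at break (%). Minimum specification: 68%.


Elongation = 38.0%
Meets spec: No

Extension = 69 - 50 = 19 mm
Elongation = 19 / 50 x 100 = 38.0%
Minimum required: 68%
Meets specification: No


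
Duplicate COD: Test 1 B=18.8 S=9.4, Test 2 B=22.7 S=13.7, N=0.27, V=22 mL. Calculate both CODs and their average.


COD1 = 922.9 mg/L
COD2 = 883.6 mg/L
Average = 903.3 mg/L

COD1 = (18.8 - 9.4) x 0.27 x 8000 / 22 = 922.9 mg/L
COD2 = (22.7 - 13.7) x 0.27 x 8000 / 22 = 883.6 mg/L
Average = (922.9 + 883.6) / 2 = 903.3 mg/L


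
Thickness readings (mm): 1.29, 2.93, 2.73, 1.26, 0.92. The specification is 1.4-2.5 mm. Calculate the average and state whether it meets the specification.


Sum = 9.13
Average = 9.13 / 5 = 1.83 mm
Specification range: 1.4 to 2.5 mm
Within spec: Yes


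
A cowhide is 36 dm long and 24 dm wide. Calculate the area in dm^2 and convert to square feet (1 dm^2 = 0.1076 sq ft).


864 dm^2
92.97 sq ft

Area = 36 x 24 = 864 dm^2
Conversion: 864 x 0.1076 = 92.97 sq ft


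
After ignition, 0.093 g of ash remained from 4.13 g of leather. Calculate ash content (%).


Ash% = 0.093 / 4.13 x 100
Ash% = 2.25%


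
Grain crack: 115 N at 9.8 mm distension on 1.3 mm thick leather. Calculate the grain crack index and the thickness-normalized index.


Crack index = 11.7 N/mm
Normalized index = 9.0 N/mm per mm


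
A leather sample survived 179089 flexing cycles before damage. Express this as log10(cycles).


log10(179089) = 5.25


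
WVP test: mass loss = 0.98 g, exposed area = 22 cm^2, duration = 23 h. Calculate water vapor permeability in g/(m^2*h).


WVP = mass_loss / (area x time) x 10000
WVP = 0.98 / (22 x 23) x 10000
WVP = 0.98 / 506 x 10000 = 19.37 g/(m^2*h)


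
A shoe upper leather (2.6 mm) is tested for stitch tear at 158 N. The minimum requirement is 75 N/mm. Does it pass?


STS = 158 / 2.6 = 60.8 N/mm
Minimum required: 75 N/mm
Passes: No


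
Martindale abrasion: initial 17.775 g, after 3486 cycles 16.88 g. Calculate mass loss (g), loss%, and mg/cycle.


Mass loss = 0.895 g
Loss = 5.04%
Rate = 0.257 mg/cycle

Loss = 17.775 - 16.88 = 0.895 g
Loss% = 0.895 / 17.775 x 100 = 5.04%
Rate = 0.895 / 3486 x 1000 = 0.257 mg/cycle


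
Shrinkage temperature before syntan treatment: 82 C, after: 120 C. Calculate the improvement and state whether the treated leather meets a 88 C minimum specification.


Improvement = 38 C
Meets 88 C spec: Yes

Improvement = 120 - 82 = 38 C
Spec check: 120 C >= 88 C? Yes


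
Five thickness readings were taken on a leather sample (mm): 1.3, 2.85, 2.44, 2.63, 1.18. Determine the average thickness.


2.08 mm

Sum = 1.3 + 2.85 + 2.44 + 2.63 + 1.18 = 10.40
Average = 10.40 / 5 = 2.08 mm


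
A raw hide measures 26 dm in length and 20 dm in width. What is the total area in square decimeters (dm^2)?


Area = length x width
Area = 26 x 20 = 520 dm^2


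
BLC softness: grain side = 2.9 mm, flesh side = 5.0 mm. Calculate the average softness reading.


Average = (2.9 + 5.0) / 2
Average = 3.95 mm


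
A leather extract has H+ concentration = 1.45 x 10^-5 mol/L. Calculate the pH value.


pH = -log10[H+]
pH = -log10(1.45 x 10^-5) = 4.84


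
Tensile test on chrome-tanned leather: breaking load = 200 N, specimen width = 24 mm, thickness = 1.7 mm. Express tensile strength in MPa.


Cross-section = 24 x 1.7 = 40.8 mm^2
TS = 200 / 40.8 = 4.90 MPa
(1 N/mm^2 = 1 MPa)


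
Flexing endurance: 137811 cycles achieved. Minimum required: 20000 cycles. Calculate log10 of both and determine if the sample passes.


log10(137811) = 5.14
log10(20000) = 4.30
Passes: Yes


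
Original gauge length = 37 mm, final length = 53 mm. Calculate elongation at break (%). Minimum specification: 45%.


Extension = 53 - 37 = 16 mm
Elongation = 16 / 37 x 100 = 43.2%
Minimum required: 45%
Meets specification: No


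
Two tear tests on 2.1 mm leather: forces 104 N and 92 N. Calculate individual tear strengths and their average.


Tear 1 = 104 / 2.1 = 49.5 N/mm
Tear 2 = 92 / 2.1 = 43.8 N/mm
Average = (49.5 + 43.8) / 2 = 46.7 N/mm


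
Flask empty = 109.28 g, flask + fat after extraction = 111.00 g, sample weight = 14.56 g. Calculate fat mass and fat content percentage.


Fat mass = 111.00 - 109.28 = 1.72 g
Fat% = 1.72 / 14.56 x 100 = 11.8%


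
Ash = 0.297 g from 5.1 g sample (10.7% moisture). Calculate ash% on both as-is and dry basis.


As-is ash% = 0.297 / 5.1 x 100 = 5.82%
Dry mass = 5.1 x (100 - 10.7) / 100 = 4.5543 g
Dry-basis ash% = 0.297 / 4.5543 x 100 = 6.52%


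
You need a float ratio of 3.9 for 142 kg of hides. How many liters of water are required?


553.8 L


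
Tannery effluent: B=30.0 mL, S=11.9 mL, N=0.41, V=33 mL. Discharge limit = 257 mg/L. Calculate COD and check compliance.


COD = (30.0 - 11.9) x 0.41 x 8000 / 33 = 1799.0 mg/L
Limit: 257 mg/L
Compliant: No


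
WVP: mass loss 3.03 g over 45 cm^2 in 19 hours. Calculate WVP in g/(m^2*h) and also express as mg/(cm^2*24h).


WVP = 3.03 / (45 x 19) x 10000 = 35.44 g/(m^2*h)
Mass loss in mg = 3.03 x 1000 = 3030 mg
Per cm^2 per 24h in mg: 3030 x 24 / (45 x 19) = 72720 / 855 = 85.05 mg/(cm^2*24h)


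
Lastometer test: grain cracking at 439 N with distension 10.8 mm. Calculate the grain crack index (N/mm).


Grain crack index = force / distension
Index = 439 / 10.8 = 40.6 N/mm


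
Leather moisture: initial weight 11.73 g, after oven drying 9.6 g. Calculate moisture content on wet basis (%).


Moisture = 11.73 - 9.6 = 2.13 g
MC = 2.13 / 11.73 x 100 = 18.2%


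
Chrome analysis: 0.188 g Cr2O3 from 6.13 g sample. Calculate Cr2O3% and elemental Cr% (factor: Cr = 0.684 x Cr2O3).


Cr2O3% = 0.188 / 6.13 x 100 = 3.07%
Cr% = 3.07 x 0.684 = 2.10%


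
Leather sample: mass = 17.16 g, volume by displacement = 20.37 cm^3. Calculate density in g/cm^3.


0.842 g/cm^3


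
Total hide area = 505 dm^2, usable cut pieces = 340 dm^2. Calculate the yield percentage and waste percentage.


Yield = 340 / 505 x 100 = 67.3%
Waste = 505 - 340 = 165 dm^2
Waste% = 100 - 67.3 = 32.7%


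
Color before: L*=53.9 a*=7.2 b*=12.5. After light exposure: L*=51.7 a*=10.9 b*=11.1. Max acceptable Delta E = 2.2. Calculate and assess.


Delta E = 4.53
Passes: No


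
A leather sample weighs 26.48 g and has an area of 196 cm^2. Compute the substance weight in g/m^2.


Substance weight = mass / area x 10000
SW = 26.48 / 196 x 10000
SW = 1351.0 g/m^2


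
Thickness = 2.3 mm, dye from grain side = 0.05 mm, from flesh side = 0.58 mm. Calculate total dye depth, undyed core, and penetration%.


Total dyed = 0.63 mm
Undyed core = 1.67 mm
Penetration = 27.4%


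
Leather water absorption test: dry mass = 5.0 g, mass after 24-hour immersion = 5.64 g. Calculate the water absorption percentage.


12.8%


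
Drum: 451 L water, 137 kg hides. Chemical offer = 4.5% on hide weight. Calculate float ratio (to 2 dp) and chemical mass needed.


Float ratio = 3.29
Chemical needed = 6.165 kg

Float ratio = 451 / 137 = 3.29
Chemical = 137 x 4.5 / 100 = 6.165 kg


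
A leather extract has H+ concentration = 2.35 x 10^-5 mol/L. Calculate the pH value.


pH = -log10[H+]
pH = -log10(2.35 x 10^-5) = 4.63


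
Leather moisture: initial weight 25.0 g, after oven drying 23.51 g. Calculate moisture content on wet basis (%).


Moisture = 25.0 - 23.51 = 1.49 g
MC = 1.49 / 25.0 x 100 = 6.0%


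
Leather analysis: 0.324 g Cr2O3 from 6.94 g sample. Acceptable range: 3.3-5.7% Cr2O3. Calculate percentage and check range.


Cr2O3% = 0.324 / 6.94 x 100 = 4.67%
Acceptable range: 3.3 to 5.7%
Within range: Yes


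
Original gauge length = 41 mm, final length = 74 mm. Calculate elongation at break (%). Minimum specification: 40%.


Elongation = 80.5%
Meets spec: Yes

Extension = 74 - 41 = 33 mm
Elongation = 33 / 41 x 100 = 80.5%
Minimum required: 40%
Meets specification: Yes


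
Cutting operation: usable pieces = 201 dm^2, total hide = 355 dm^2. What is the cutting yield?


Yield = usable / total x 100
Yield = 201 / 355 x 100 = 56.6%


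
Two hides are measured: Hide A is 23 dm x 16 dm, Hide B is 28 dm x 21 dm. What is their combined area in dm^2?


Hide A area = 23 x 16 = 368 dm^2
Hide B area = 28 x 21 = 588 dm^2
Total = 368 + 588 = 956 dm^2


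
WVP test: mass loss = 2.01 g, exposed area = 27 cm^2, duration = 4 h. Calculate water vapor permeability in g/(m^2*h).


WVP = mass_loss / (area x time) x 10000
WVP = 2.01 / (27 x 4) x 10000
WVP = 2.01 / 108 x 10000 = 186.11 g/(m^2*h)


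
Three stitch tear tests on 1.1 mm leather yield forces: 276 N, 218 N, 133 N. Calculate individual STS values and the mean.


STS1 = 250.9 N/mm
STS2 = 198.2 N/mm
STS3 = 120.9 N/mm
Mean = 190.0 N/mm


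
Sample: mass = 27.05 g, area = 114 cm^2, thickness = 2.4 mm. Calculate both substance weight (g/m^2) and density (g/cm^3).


SW = 27.05 / 114 x 10000 = 2372.8 g/m^2
Volume = 114 x 2.4 / 10 = 27.36 cm^3
Density = 27.05 / 27.36 = 0.989 g/cm^3


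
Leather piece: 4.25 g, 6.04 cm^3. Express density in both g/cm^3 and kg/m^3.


Density = 4.25 / 6.04 = 0.704 g/cm^3
Convert: 0.704 x 1000 = 704 kg/m^3


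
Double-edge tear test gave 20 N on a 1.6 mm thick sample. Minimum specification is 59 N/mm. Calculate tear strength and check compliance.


Tear strength = 12.5 N/mm
Compliant: No

Tear strength = 20 / 1.6 = 12.5 N/mm
Required minimum = 59 N/mm
Compliant: No


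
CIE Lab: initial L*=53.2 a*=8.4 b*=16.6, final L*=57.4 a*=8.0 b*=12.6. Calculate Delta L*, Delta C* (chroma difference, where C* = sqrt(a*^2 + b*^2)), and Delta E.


Delta L* = 4.2
Delta C* = -3.68
Delta E = 5.81

Delta L* = 57.4 - 53.2 = 4.2
C1* = sqrt((8.4)^2 + (16.6)^2) = 18.604
C2* = sqrt((8.0)^2 + (12.6)^2) = 14.925
Delta C* = 14.925 - 18.604 = -3.68
Delta E = sqrt((4.2)^2 + (-0.4)^2 + (-4.0)^2) = 5.81


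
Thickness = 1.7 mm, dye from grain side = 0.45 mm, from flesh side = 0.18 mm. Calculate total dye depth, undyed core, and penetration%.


Total dyed = 0.45 + 0.18 = 0.63 mm
Undyed core = 1.7 - 0.63 = 1.07 mm
Penetration = 0.63 / 1.7 x 100 = 37.1%


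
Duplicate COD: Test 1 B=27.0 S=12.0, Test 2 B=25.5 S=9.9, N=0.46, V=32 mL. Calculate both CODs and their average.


COD1 = (27.0 - 12.0) x 0.46 x 8000 / 32 = 1725.0 mg/L
COD2 = (25.5 - 9.9) x 0.46 x 8000 / 32 = 1794.0 mg/L
Average = (1725.0 + 1794.0) / 2 = 1759.5 mg/L


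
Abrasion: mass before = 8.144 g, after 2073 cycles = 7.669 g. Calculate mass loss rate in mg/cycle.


0.229 mg/cycle

Mass loss = 8.144 - 7.669 = 0.475 g
Rate = 0.475 / 2073 x 1000 = 0.229 mg/cycle


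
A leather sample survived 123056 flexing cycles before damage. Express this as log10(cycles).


log10(123056) = 5.09
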